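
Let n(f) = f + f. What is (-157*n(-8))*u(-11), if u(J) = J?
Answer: -27632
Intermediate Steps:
n(f) = 2*f
(-157*n(-8))*u(-11) = -314*(-8)*(-11) = -157*(-16)*(-11) = 2512*(-11) = -27632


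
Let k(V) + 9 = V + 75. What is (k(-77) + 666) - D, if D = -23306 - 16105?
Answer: 40066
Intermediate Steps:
k(V) = 66 + V (k(V) = -9 + (V + 75) = -9 + (75 + V) = 66 + V)
D = -39411
(k(-77) + 666) - D = ((66 - 77) + 666) - 1*(-39411) = (-11 + 666) + 39411 = 655 + 39411 = 40066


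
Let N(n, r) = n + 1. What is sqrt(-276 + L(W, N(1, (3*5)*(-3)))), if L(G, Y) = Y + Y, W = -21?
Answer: 4*I*sqrt(17) ≈ 16.492*I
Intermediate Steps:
N(n, r) = 1 + n
L(G, Y) = 2*Y
sqrt(-276 + L(W, N(1, (3*5)*(-3)))) = sqrt(-276 + 2*(1 + 1)) = sqrt(-276 + 2*2) = sqrt(-276 + 4) = sqrt(-272) = 4*I*sqrt(17)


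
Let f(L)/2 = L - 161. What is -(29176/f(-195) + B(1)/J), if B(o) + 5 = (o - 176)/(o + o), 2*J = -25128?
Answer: 91625351/2236392 ≈ 40.970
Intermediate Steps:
J = -12564 (J = (1/2)*(-25128) = -12564)
B(o) = -5 + (-176 + o)/(2*o) (B(o) = -5 + (o - 176)/(o + o) = -5 + (-176 + o)/((2*o)) = -5 + (-176 + o)*(1/(2*o)) = -5 + (-176 + o)/(2*o))
f(L) = -322 + 2*L (f(L) = 2*(L - 161) = 2*(-161 + L) = -322 + 2*L)
-(29176/f(-195) + B(1)/J) = -(29176/(-322 + 2*(-195)) + (-9/2 - 88/1)/(-12564)) = -(29176/(-322 - 390) + (-9/2 - 88*1)*(-1/12564)) = -(29176/(-712) + (-9/2 - 88)*(-1/12564)) = -(29176*(-1/712) - 185/2*(-1/12564)) = -(-3647/89 + 185/25128) = -1*(-91625351/2236392) = 91625351/2236392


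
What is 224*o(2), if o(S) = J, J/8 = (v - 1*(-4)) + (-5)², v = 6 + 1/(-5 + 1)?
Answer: 62272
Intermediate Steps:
v = 23/4 (v = 6 + 1/(-4) = 6 - ¼ = 23/4 ≈ 5.7500)
J = 278 (J = 8*((23/4 - 1*(-4)) + (-5)²) = 8*((23/4 + 4) + 25) = 8*(39/4 + 25) = 8*(139/4) = 278)
o(S) = 278
224*o(2) = 224*278 = 62272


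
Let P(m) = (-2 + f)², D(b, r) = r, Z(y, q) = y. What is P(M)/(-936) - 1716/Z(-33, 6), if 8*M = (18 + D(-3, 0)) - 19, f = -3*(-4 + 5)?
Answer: 48647/936 ≈ 51.973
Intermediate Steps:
f = -3 (f = -3*1 = -3)
M = -⅛ (M = ((18 + 0) - 19)/8 = (18 - 19)/8 = (⅛)*(-1) = -⅛ ≈ -0.12500)
P(m) = 25 (P(m) = (-2 - 3)² = (-5)² = 25)
P(M)/(-936) - 1716/Z(-33, 6) = 25/(-936) - 1716/(-33) = 25*(-1/936) - 1716*(-1/33) = -25/936 + 52 = 48647/936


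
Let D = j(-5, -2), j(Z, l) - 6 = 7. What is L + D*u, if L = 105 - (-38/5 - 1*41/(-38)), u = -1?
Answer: 18719/190 ≈ 98.521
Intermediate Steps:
j(Z, l) = 13 (j(Z, l) = 6 + 7 = 13)
D = 13
L = 21189/190 (L = 105 - (-38*1/5 - 41*(-1/38)) = 105 - (-38/5 + 41/38) = 105 - 1*(-1239/190) = 105 + 1239/190 = 21189/190 ≈ 111.52)
L + D*u = 21189/190 + 13*(-1) = 21189/190 - 13 = 18719/190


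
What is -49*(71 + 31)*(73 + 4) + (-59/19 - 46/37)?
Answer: -270549795/703 ≈ -3.8485e+5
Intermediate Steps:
-49*(71 + 31)*(73 + 4) + (-59/19 - 46/37) = -4998*77 + (-59*1/19 - 46*1/37) = -49*7854 + (-59/19 - 46/37) = -384846 - 3057/703 = -270549795/703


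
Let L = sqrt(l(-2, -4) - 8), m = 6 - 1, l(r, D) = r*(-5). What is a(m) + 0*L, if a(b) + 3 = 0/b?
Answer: -3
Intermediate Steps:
l(r, D) = -5*r
m = 5
a(b) = -3 (a(b) = -3 + 0/b = -3 + 0 = -3)
L = sqrt(2) (L = sqrt(-5*(-2) - 8) = sqrt(10 - 8) = sqrt(2) ≈ 1.4142)
a(m) + 0*L = -3 + 0*sqrt(2) = -3 + 0 = -3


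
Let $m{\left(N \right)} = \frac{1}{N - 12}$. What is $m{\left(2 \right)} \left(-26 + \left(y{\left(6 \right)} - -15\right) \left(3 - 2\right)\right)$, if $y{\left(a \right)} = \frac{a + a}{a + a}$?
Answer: $1$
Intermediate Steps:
$m{\left(N \right)} = \frac{1}{-12 + N}$
$y{\left(a \right)} = 1$ ($y{\left(a \right)} = \frac{2 a}{2 a} = 2 a \frac{1}{2 a} = 1$)
$m{\left(2 \right)} \left(-26 + \left(y{\left(6 \right)} - -15\right) \left(3 - 2\right)\right) = \frac{-26 + \left(1 - -15\right) \left(3 - 2\right)}{-12 + 2} = \frac{-26 + \left(1 + \left(-5 + 20\right)\right) \left(3 - 2\right)}{-10} = - \frac{-26 + \left(1 + 15\right) 1}{10} = - \frac{-26 + 16 \cdot 1}{10} = - \frac{-26 + 16}{10} = \left(- \frac{1}{10}\right) \left(-10\right) = 1$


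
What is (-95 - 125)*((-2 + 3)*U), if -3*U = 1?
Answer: 220/3 ≈ 73.333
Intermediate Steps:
U = -⅓ (U = -⅓*1 = -⅓ ≈ -0.33333)
(-95 - 125)*((-2 + 3)*U) = (-95 - 125)*((-2 + 3)*(-⅓)) = -220*(-1)/3 = -220*(-⅓) = 220/3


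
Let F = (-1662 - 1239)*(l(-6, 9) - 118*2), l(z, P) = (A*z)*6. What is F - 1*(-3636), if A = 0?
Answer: 688272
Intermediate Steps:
l(z, P) = 0 (l(z, P) = (0*z)*6 = 0*6 = 0)
F = 684636 (F = (-1662 - 1239)*(0 - 118*2) = -2901*(0 - 236) = -2901*(-236) = 684636)
F - 1*(-3636) = 684636 - 1*(-3636) = 684636 + 3636 = 688272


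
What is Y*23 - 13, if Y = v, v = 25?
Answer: 562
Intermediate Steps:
Y = 25
Y*23 - 13 = 25*23 - 13 = 575 - 13 = 562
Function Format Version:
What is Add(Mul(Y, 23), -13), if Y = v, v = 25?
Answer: 562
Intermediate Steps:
Y = 25
Add(Mul(Y, 23), -13) = Add(Mul(25, 23), -13) = Add(575, -13) = 562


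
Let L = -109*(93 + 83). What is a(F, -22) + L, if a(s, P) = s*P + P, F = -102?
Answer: -16962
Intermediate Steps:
a(s, P) = P + P*s (a(s, P) = P*s + P = P + P*s)
L = -19184 (L = -109*176 = -19184)
a(F, -22) + L = -22*(1 - 102) - 19184 = -22*(-101) - 19184 = 2222 - 19184 = -16962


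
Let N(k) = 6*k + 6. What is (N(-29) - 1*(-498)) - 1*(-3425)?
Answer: 3755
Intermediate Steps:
N(k) = 6 + 6*k
(N(-29) - 1*(-498)) - 1*(-3425) = ((6 + 6*(-29)) - 1*(-498)) - 1*(-3425) = ((6 - 174) + 498) + 3425 = (-168 + 498) + 3425 = 330 + 3425 = 3755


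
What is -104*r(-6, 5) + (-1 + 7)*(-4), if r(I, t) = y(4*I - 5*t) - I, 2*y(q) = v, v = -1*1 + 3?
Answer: -752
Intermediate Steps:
v = 2 (v = -1 + 3 = 2)
y(q) = 1 (y(q) = (½)*2 = 1)
r(I, t) = 1 - I
-104*r(-6, 5) + (-1 + 7)*(-4) = -104*(1 - 1*(-6)) + (-1 + 7)*(-4) = -104*(1 + 6) + 6*(-4) = -104*7 - 24 = -728 - 24 = -752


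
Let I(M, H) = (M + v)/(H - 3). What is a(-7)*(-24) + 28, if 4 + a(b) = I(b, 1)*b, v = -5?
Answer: 1132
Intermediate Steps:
I(M, H) = (-5 + M)/(-3 + H) (I(M, H) = (M - 5)/(H - 3) = (-5 + M)/(-3 + H))
a(b) = -4 + b*(5/2 - b/2) (a(b) = -4 + ((-5 + b)/(-3 + 1))*b = -4 + ((-5 + b)/(-2))*b = -4 + (-(-5 + b)/2)*b = -4 + (5/2 - b/2)*b = -4 + b*(5/2 - b/2))
a(-7)*(-24) + 28 = (-4 + (½)*(-7)*(5 - 1*(-7)))*(-24) + 28 = (-4 + (½)*(-7)*(5 + 7))*(-24) + 28 = (-4 + (½)*(-7)*12)*(-24) + 28 = (-4 - 42)*(-24) + 28 = -46*(-24) + 28 = 1104 + 28 = 1132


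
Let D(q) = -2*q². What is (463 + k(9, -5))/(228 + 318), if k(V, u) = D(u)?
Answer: 59/78 ≈ 0.75641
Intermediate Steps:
k(V, u) = -2*u²
(463 + k(9, -5))/(228 + 318) = (463 - 2*(-5)²)/(228 + 318) = (463 - 2*25)/546 = (463 - 50)*(1/546) = 413*(1/546) = 59/78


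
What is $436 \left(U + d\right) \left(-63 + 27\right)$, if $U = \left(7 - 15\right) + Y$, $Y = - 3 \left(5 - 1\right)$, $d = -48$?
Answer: $1067328$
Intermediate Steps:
$Y = -12$ ($Y = \left(-3\right) 4 = -12$)
$U = -20$ ($U = \left(7 - 15\right) - 12 = -8 - 12 = -20$)
$436 \left(U + d\right) \left(-63 + 27\right) = 436 \left(-20 - 48\right) \left(-63 + 27\right) = 436 \left(\left(-68\right) \left(-36\right)\right) = 436 \cdot 2448 = 1067328$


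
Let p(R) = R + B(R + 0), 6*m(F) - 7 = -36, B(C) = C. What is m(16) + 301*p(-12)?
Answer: -43373/6 ≈ -7228.8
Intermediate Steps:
m(F) = -29/6 (m(F) = 7/6 + (1/6)*(-36) = 7/6 - 6 = -29/6)
p(R) = 2*R (p(R) = R + (R + 0) = R + R = 2*R)
m(16) + 301*p(-12) = -29/6 + 301*(2*(-12)) = -29/6 + 301*(-24) = -29/6 - 7224 = -43373/6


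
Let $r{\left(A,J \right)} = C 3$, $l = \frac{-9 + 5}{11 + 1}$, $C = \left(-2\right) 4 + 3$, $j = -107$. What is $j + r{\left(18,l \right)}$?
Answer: $-122$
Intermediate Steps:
$C = -5$ ($C = -8 + 3 = -5$)
$l = - \frac{1}{3}$ ($l = - \frac{4}{12} = \left(-4\right) \frac{1}{12} = - \frac{1}{3} \approx -0.33333$)
$r{\left(A,J \right)} = -15$ ($r{\left(A,J \right)} = \left(-5\right) 3 = -15$)
$j + r{\left(18,l \right)} = -107 - 15 = -122$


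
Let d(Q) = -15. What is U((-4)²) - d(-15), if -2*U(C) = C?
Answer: 7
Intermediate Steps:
U(C) = -C/2
U((-4)²) - d(-15) = -½*(-4)² - 1*(-15) = -½*16 + 15 = -8 + 15 = 7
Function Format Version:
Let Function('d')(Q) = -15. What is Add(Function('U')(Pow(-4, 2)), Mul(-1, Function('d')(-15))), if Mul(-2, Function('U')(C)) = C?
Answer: 7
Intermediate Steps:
Function('U')(C) = Mul(Rational(-1, 2), C)
Add(Function('U')(Pow(-4, 2)), Mul(-1, Function('d')(-15))) = Add(Mul(Rational(-1, 2), Pow(-4, 2)), Mul(-1, -15)) = Add(Mul(Rational(-1, 2), 16), 15) = Add(-8, 15) = 7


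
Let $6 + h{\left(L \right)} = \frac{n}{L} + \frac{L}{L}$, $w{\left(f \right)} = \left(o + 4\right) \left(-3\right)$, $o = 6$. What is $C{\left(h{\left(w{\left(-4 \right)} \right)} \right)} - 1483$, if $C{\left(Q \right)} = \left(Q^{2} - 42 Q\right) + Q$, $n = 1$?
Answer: $- \frac{1126169}{900} \approx -1251.3$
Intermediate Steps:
$w{\left(f \right)} = -30$ ($w{\left(f \right)} = \left(6 + 4\right) \left(-3\right) = 10 \left(-3\right) = -30$)
$h{\left(L \right)} = -5 + \frac{1}{L}$ ($h{\left(L \right)} = -6 + \left(1 \frac{1}{L} + \frac{L}{L}\right) = -6 + \left(\frac{1}{L} + 1\right) = -6 + \left(1 + \frac{1}{L}\right) = -5 + \frac{1}{L}$)
$C{\left(Q \right)} = Q^{2} - 41 Q$
$C{\left(h{\left(w{\left(-4 \right)} \right)} \right)} - 1483 = \left(-5 + \frac{1}{-30}\right) \left(-41 - \left(5 - \frac{1}{-30}\right)\right) - 1483 = \left(-5 - \frac{1}{30}\right) \left(-41 - \frac{151}{30}\right) - 1483 = - \frac{151 \left(-41 - \frac{151}{30}\right)}{30} - 1483 = \left(- \frac{151}{30}\right) \left(- \frac{1381}{30}\right) - 1483 = \frac{208531}{900} - 1483 = - \frac{1126169}{900}$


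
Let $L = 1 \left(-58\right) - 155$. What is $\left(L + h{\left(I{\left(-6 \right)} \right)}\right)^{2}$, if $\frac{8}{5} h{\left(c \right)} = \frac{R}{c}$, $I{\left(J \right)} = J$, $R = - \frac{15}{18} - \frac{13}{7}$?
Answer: $\frac{183906318649}{4064256} \approx 45250.0$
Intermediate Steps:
$R = - \frac{113}{42}$ ($R = \left(-15\right) \frac{1}{18} - \frac{13}{7} = - \frac{5}{6} - \frac{13}{7} = - \frac{113}{42} \approx -2.6905$)
$h{\left(c \right)} = - \frac{565}{336 c}$ ($h{\left(c \right)} = \frac{5 \left(- \frac{113}{42 c}\right)}{8} = - \frac{565}{336 c}$)
$L = -213$ ($L = -58 - 155 = -213$)
$\left(L + h{\left(I{\left(-6 \right)} \right)}\right)^{2} = \left(-213 - \frac{565}{336 \left(-6\right)}\right)^{2} = \left(-213 - - \frac{565}{2016}\right)^{2} = \left(-213 + \frac{565}{2016}\right)^{2} = \left(- \frac{428843}{2016}\right)^{2} = \frac{183906318649}{4064256}$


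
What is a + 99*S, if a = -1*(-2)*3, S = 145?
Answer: 14361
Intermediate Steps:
a = 6 (a = 2*3 = 6)
a + 99*S = 6 + 99*145 = 6 + 14355 = 14361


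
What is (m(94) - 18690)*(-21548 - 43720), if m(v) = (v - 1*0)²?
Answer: 643150872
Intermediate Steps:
m(v) = v² (m(v) = (v + 0)² = v²)
(m(94) - 18690)*(-21548 - 43720) = (94² - 18690)*(-21548 - 43720) = (8836 - 18690)*(-65268) = -9854*(-65268) = 643150872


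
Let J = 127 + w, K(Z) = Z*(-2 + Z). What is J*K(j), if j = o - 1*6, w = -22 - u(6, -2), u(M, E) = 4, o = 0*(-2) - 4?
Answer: 12120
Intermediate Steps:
o = -4 (o = 0 - 4 = -4)
w = -26 (w = -22 - 1*4 = -22 - 4 = -26)
j = -10 (j = -4 - 1*6 = -4 - 6 = -10)
J = 101 (J = 127 - 26 = 101)
J*K(j) = 101*(-10*(-2 - 10)) = 101*(-10*(-12)) = 101*120 = 12120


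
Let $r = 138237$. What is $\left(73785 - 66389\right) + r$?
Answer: $145633$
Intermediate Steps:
$\left(73785 - 66389\right) + r = \left(73785 - 66389\right) + 138237 = 7396 + 138237 = 145633$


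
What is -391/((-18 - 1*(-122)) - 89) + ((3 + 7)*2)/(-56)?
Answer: -5549/210 ≈ -26.424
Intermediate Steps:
-391/((-18 - 1*(-122)) - 89) + ((3 + 7)*2)/(-56) = -391/((-18 + 122) - 89) + (10*2)*(-1/56) = -391/(104 - 89) + 20*(-1/56) = -391/15 - 5/14 = -5549/210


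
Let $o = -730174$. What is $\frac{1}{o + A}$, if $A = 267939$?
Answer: $- \frac{1}{462235} \approx -2.1634 \cdot 10^{-6}$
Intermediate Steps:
$\frac{1}{o + A} = \frac{1}{-730174 + 267939} = \frac{1}{-462235} = - \frac{1}{462235}$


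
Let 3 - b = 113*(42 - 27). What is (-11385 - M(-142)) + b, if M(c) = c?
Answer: -12935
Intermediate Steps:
b = -1692 (b = 3 - 113*(42 - 27) = 3 - 113*15 = 3 - 1*1695 = 3 - 1695 = -1692)
(-11385 - M(-142)) + b = (-11385 - 1*(-142)) - 1692 = (-11385 + 142) - 1692 = -11243 - 1692 = -12935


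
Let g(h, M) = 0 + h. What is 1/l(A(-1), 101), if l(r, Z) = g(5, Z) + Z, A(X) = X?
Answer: 1/106 ≈ 0.0094340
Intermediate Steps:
g(h, M) = h
l(r, Z) = 5 + Z
1/l(A(-1), 101) = 1/(5 + 101) = 1/106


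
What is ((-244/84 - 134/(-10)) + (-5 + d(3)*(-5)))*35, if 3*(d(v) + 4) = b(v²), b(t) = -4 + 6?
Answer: 2327/3 ≈ 775.67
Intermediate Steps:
b(t) = 2
d(v) = -10/3 (d(v) = -4 + (⅓)*2 = -4 + ⅔ = -10/3)
((-244/84 - 134/(-10)) + (-5 + d(3)*(-5)))*35 = ((-244/84 - 134/(-10)) + (-5 - 10/3*(-5)))*35 = ((-244*1/84 - 134*(-⅒)) + (-5 + 50/3))*35 = ((-61/21 + 67/5) + 35/3)*35 = (1102/105 + 35/3)*35 = (2327/105)*35 = 2327/3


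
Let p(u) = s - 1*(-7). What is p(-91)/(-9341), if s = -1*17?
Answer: 10/9341 ≈ 0.0010705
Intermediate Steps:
s = -17
p(u) = -10 (p(u) = -17 - 1*(-7) = -17 + 7 = -10)
p(-91)/(-9341) = -10/(-9341) = -10*(-1/9341) = 10/9341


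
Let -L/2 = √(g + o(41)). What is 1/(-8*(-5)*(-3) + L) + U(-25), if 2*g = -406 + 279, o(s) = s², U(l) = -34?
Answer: -26974/793 + √6470/7930 ≈ -34.005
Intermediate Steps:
g = -127/2 (g = (-406 + 279)/2 = (½)*(-127) = -127/2 ≈ -63.500)
L = -√6470 (L = -2*√(-127/2 + 41²) = -2*√(-127/2 + 1681) = -√6470 ≈ -80.436)
1/(-8*(-5)*(-3) + L) + U(-25) = 1/(-8*(-5)*(-3) - √6470) - 34 = 1/(40*(-3) - √6470) - 34 = 1/(-120 - √6470) - 34 = -34 + 1/(-120 - √6470)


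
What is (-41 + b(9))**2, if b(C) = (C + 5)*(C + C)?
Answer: 44521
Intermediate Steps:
b(C) = 2*C*(5 + C) (b(C) = (5 + C)*(2*C) = 2*C*(5 + C))
(-41 + b(9))**2 = (-41 + 2*9*(5 + 9))**2 = (-41 + 2*9*14)**2 = (-41 + 252)**2 = 211**2 = 44521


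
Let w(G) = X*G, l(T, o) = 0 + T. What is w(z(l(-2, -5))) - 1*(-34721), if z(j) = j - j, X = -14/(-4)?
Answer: 34721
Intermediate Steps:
l(T, o) = T
X = 7/2 (X = -14*(-¼) = 7/2 ≈ 3.5000)
z(j) = 0
w(G) = 7*G/2
w(z(l(-2, -5))) - 1*(-34721) = (7/2)*0 - 1*(-34721) = 0 + 34721 = 34721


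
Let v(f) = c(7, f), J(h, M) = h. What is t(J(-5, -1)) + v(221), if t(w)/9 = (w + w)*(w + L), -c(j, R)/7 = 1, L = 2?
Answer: 263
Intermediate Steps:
c(j, R) = -7 (c(j, R) = -7*1 = -7)
v(f) = -7
t(w) = 18*w*(2 + w) (t(w) = 9*((w + w)*(w + 2)) = 9*((2*w)*(2 + w)) = 9*(2*w*(2 + w)) = 18*w*(2 + w))
t(J(-5, -1)) + v(221) = 18*(-5)*(2 - 5) - 7 = 18*(-5)*(-3) - 7 = 270 - 7 = 263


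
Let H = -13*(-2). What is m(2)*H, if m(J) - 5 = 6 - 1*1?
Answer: 260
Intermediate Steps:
m(J) = 10 (m(J) = 5 + (6 - 1*1) = 5 + (6 - 1) = 5 + 5 = 10)
H = 26
m(2)*H = 10*26 = 260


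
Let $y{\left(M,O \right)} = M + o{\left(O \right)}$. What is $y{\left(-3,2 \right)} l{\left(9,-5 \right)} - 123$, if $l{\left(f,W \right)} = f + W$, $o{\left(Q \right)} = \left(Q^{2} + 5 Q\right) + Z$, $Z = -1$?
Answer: $-83$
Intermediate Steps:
$o{\left(Q \right)} = -1 + Q^{2} + 5 Q$ ($o{\left(Q \right)} = \left(Q^{2} + 5 Q\right) - 1 = -1 + Q^{2} + 5 Q$)
$y{\left(M,O \right)} = -1 + M + O^{2} + 5 O$ ($y{\left(M,O \right)} = M + \left(-1 + O^{2} + 5 O\right) = -1 + M + O^{2} + 5 O$)
$l{\left(f,W \right)} = W + f$
$y{\left(-3,2 \right)} l{\left(9,-5 \right)} - 123 = \left(-1 - 3 + 2^{2} + 5 \cdot 2\right) \left(-5 + 9\right) - 123 = \left(-1 - 3 + 4 + 10\right) 4 - 123 = 10 \cdot 4 - 123 = 40 - 123 = -83$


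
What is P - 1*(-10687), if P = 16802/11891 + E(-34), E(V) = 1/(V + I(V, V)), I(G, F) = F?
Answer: 8642510601/808588 ≈ 10688.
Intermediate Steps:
E(V) = 1/(2*V) (E(V) = 1/(V + V) = 1/(2*V))
P = 1130645/808588 (P = 16802/11891 + (½)/(-34) = 16802*(1/11891) + (½)*(-1/34) = 16802/11891 - 1/68 = 1130645/808588 ≈ 1.3983)
P - 1*(-10687) = 1130645/808588 - 1*(-10687) = 1130645/808588 + 10687 = 8642510601/808588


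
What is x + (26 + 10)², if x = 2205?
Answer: 3501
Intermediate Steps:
x + (26 + 10)² = 2205 + (26 + 10)² = 2205 + 36² = 2205 + 1296 = 3501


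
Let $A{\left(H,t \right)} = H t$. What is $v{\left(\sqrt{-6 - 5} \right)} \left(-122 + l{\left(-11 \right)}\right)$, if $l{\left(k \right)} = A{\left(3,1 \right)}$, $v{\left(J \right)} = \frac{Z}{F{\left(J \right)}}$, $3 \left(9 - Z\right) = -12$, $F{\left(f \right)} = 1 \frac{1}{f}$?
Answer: $- 1547 i \sqrt{11} \approx - 5130.8 i$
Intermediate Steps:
$F{\left(f \right)} = \frac{1}{f}$
$Z = 13$ ($Z = 9 - -4 = 9 + 4 = 13$)
$v{\left(J \right)} = 13 J$ ($v{\left(J \right)} = \frac{13}{\frac{1}{J}} = 13 J$)
$l{\left(k \right)} = 3$ ($l{\left(k \right)} = 3 \cdot 1 = 3$)
$v{\left(\sqrt{-6 - 5} \right)} \left(-122 + l{\left(-11 \right)}\right) = 13 \sqrt{-6 - 5} \left(-122 + 3\right) = 13 \sqrt{-11} \left(-119\right) = 13 i \sqrt{11} \left(-119\right) = - 1547 i \sqrt{11}$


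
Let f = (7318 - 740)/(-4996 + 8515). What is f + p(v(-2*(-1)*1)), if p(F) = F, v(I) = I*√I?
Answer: 286/153 + 2*√2 ≈ 4.6977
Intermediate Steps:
v(I) = I^(3/2)
f = 286/153 (f = 6578/3519 = 6578*(1/3519) = 286/153 ≈ 1.8693)
f + p(v(-2*(-1)*1)) = 286/153 + (-2*(-1)*1)^(3/2) = 286/153 + (2*1)^(3/2) = 286/153 + 2^(3/2) = 286/153 + 2*√2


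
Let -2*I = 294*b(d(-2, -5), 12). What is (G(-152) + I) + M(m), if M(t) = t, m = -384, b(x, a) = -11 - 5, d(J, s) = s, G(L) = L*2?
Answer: 1664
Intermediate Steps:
G(L) = 2*L
b(x, a) = -16
I = 2352 (I = -147*(-16) = -½*(-4704) = 2352)
(G(-152) + I) + M(m) = (2*(-152) + 2352) - 384 = (-304 + 2352) - 384 = 2048 - 384 = 1664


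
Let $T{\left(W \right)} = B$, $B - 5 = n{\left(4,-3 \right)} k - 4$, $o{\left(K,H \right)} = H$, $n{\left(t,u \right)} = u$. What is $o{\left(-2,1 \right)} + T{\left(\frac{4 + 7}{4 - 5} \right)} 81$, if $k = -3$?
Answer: $811$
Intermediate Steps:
$B = 10$ ($B = 5 - -5 = 5 + \left(9 - 4\right) = 5 + 5 = 10$)
$T{\left(W \right)} = 10$
$o{\left(-2,1 \right)} + T{\left(\frac{4 + 7}{4 - 5} \right)} 81 = 1 + 10 \cdot 81 = 1 + 810 = 811$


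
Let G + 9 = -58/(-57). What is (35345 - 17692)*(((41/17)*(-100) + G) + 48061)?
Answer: 817857735122/969 ≈ 8.4402e+8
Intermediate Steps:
G = -455/57 (G = -9 - 58/(-57) = -9 - 58*(-1/57) = -9 + 58/57 = -455/57 ≈ -7.9825)
(35345 - 17692)*(((41/17)*(-100) + G) + 48061) = (35345 - 17692)*(((41/17)*(-100) - 455/57) + 48061) = 17653*(((41*(1/17))*(-100) - 455/57) + 48061) = 17653*(((41/17)*(-100) - 455/57) + 48061) = 17653*((-4100/17 - 455/57) + 48061) = 17653*(-241435/969 + 48061) = 17653*(46329674/969) = 817857735122/969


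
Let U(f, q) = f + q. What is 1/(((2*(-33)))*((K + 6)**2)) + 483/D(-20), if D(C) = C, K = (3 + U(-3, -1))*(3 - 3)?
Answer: -286907/11880 ≈ -24.150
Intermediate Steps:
K = 0 (K = (3 + (-3 - 1))*(3 - 3) = (3 - 4)*0 = -1*0 = 0)
1/(((2*(-33)))*((K + 6)**2)) + 483/D(-20) = 1/(((2*(-33)))*((0 + 6)**2)) + 483/(-20) = 1/((-66)*(6**2)) + 483*(-1/20) = -1/66/36 - 483/20 = -1/66*1/36 - 483/20 = -1/2376 - 483/20 = -286907/11880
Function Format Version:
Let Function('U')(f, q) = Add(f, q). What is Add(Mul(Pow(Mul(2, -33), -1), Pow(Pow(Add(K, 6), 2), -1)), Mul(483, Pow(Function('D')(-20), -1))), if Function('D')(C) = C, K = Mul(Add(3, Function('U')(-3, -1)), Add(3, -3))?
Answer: Rational(-286907, 11880) ≈ -24.150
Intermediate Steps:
K = 0 (K = Mul(Add(3, Add(-3, -1)), Add(3, -3)) = Mul(Add(3, -4), 0) = Mul(-1, 0) = 0)
Add(Mul(Pow(Mul(2, -33), -1), Pow(Pow(Add(K, 6), 2), -1)), Mul(483, Pow(Function('D')(-20), -1))) = Add(Mul(Pow(Mul(2, -33), -1), Pow(Pow(Add(0, 6), 2), -1)), Mul(483, Pow(-20, -1))) = Add(Mul(Pow(-66, -1), Pow(Pow(6, 2), -1)), Mul(483, Rational(-1, 20))) = Add(Mul(Rational(-1, 66), Pow(36, -1)), Rational(-483, 20)) = Add(Mul(Rational(-1, 66), Rational(1, 36)), Rational(-483, 20)) = Add(Rational(-1, 2376), Rational(-483, 20)) = Rational(-286907, 11880)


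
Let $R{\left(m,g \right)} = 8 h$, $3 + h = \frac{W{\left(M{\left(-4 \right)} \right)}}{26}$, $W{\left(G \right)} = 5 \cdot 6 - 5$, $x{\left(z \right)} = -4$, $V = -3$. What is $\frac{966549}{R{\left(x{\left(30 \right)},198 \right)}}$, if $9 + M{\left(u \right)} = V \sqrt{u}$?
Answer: $- \frac{12565137}{212} \approx -59270.0$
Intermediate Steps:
$M{\left(u \right)} = -9 - 3 \sqrt{u}$
$W{\left(G \right)} = 25$ ($W{\left(G \right)} = 30 - 5 = 25$)
$h = - \frac{53}{26}$ ($h = -3 + \frac{25}{26} = - \frac{53}{26} \approx -2.0385$)
$R{\left(m,g \right)} = - \frac{212}{13}$ ($R{\left(m,g \right)} = 8 \left(- \frac{53}{26}\right) = - \frac{212}{13}$)
$\frac{966549}{R{\left(x{\left(30 \right)},198 \right)}} = \frac{966549}{- \frac{212}{13}} = 966549 \left(- \frac{13}{212}\right) = - \frac{12565137}{212}$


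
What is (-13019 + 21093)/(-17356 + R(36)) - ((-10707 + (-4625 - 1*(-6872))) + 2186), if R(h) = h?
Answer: 54328803/8660 ≈ 6273.5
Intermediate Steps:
(-13019 + 21093)/(-17356 + R(36)) - ((-10707 + (-4625 - 1*(-6872))) + 2186) = (-13019 + 21093)/(-17356 + 36) - ((-10707 + (-4625 - 1*(-6872))) + 2186) = 8074/(-17320) - ((-10707 + (-4625 + 6872)) + 2186) = 8074*(-1/17320) - ((-10707 + 2247) + 2186) = -4037/8660 - (-8460 + 2186) = -4037/8660 - 1*(-6274) = -4037/8660 + 6274 = 54328803/8660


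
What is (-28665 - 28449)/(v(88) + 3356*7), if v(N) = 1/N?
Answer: -1675344/689099 ≈ -2.4312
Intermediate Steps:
(-28665 - 28449)/(v(88) + 3356*7) = (-28665 - 28449)/(1/88 + 3356*7) = -57114/(1/88 + 23492) = -57114/2067297/88 = -57114*88/2067297 = -1675344/689099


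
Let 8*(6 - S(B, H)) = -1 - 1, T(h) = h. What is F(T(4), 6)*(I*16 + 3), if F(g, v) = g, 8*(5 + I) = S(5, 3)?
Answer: -258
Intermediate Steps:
S(B, H) = 25/4 (S(B, H) = 6 - (-1 - 1)/8 = 6 - 1/8*(-2) = 6 + 1/4 = 25/4)
I = -135/32 (I = -5 + (1/8)*(25/4) = -5 + 25/32 = -135/32 ≈ -4.2188)
F(T(4), 6)*(I*16 + 3) = 4*(-135/32*16 + 3) = 4*(-135/2 + 3) = 4*(-129/2) = -258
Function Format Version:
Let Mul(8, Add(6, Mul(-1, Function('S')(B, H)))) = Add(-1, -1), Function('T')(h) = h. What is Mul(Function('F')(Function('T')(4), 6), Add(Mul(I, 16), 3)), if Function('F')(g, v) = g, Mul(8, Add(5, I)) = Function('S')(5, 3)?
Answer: -258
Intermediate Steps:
Function('S')(B, H) = Rational(25, 4) (Function('S')(B, H) = Add(6, Mul(Rational(-1, 8), Add(-1, -1))) = Add(6, Mul(Rational(-1, 8), -2)) = Add(6, Rational(1, 4)) = Rational(25, 4))
I = Rational(-135, 32) (I = Add(-5, Mul(Rational(1, 8), Rational(25, 4))) = Add(-5, Rational(25, 32)) = Rational(-135, 32) ≈ -4.2188)
Mul(Function('F')(Function('T')(4), 6), Add(Mul(I, 16), 3)) = Mul(4, Add(Mul(Rational(-135, 32), 16), 3)) = Mul(4, Add(Rational(-135, 2), 3)) = Mul(4, Rational(-129, 2)) = -258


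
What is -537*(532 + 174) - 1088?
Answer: -380210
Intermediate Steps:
-537*(532 + 174) - 1088 = -537*706 - 1088 = -379122 - 1088 = -380210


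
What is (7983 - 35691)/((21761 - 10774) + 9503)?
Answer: -4618/3415 ≈ -1.3523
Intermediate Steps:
(7983 - 35691)/((21761 - 10774) + 9503) = -27708/(10987 + 9503) = -27708/20490 = -27708*1/20490 = -4618/3415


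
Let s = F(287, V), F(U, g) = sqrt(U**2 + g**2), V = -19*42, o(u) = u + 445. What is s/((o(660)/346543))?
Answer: 2425801*sqrt(14677)/1105 ≈ 2.6596e+5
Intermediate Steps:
o(u) = 445 + u
V = -798
s = 7*sqrt(14677) (s = sqrt(287**2 + (-798)**2) = sqrt(82369 + 636804) = sqrt(719173) = 7*sqrt(14677) ≈ 848.04)
s/((o(660)/346543)) = (7*sqrt(14677))/(((445 + 660)/346543)) = (7*sqrt(14677))/((1105*(1/346543))) = (7*sqrt(14677))/(1105/346543) = (7*sqrt(14677))*(346543/1105) = 2425801*sqrt(14677)/1105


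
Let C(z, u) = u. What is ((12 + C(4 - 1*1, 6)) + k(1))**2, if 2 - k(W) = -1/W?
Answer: 441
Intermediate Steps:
k(W) = 2 + 1/W (k(W) = 2 - (-1)/W = 2 + 1/W)
((12 + C(4 - 1*1, 6)) + k(1))**2 = ((12 + 6) + (2 + 1/1))**2 = (18 + (2 + 1))**2 = (18 + 3)**2 = 21**2 = 441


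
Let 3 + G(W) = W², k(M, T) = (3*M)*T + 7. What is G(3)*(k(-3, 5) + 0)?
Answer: -228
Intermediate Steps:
k(M, T) = 7 + 3*M*T (k(M, T) = 3*M*T + 7 = 7 + 3*M*T)
G(W) = -3 + W²
G(3)*(k(-3, 5) + 0) = (-3 + 3²)*((7 + 3*(-3)*5) + 0) = (-3 + 9)*((7 - 45) + 0) = 6*(-38 + 0) = 6*(-38) = -228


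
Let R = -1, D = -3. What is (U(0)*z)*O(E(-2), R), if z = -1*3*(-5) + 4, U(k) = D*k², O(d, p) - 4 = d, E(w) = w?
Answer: 0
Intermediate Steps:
O(d, p) = 4 + d
U(k) = -3*k²
z = 19 (z = -3*(-5) + 4 = 15 + 4 = 19)
(U(0)*z)*O(E(-2), R) = (-3*0²*19)*(4 - 2) = (-3*0*19)*2 = (0*19)*2 = 0*2 = 0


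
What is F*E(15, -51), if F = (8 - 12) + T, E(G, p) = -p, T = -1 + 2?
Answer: -153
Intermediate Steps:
T = 1
F = -3 (F = (8 - 12) + 1 = -4 + 1 = -3)
F*E(15, -51) = -(-3)*(-51) = -3*51 = -153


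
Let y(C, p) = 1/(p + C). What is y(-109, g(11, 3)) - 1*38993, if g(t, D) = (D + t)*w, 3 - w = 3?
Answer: -4250238/109 ≈ -38993.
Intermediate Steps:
w = 0 (w = 3 - 1*3 = 3 - 3 = 0)
g(t, D) = 0 (g(t, D) = (D + t)*0 = 0)
y(C, p) = 1/(C + p)
y(-109, g(11, 3)) - 1*38993 = 1/(-109 + 0) - 1*38993 = 1/(-109) - 38993 = -1/109 - 38993 = -4250238/109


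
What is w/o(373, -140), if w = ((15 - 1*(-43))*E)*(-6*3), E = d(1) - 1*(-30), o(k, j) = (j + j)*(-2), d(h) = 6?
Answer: -2349/35 ≈ -67.114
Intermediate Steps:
o(k, j) = -4*j (o(k, j) = (2*j)*(-2) = -4*j)
E = 36 (E = 6 - 1*(-30) = 6 + 30 = 36)
w = -37584 (w = ((15 - 1*(-43))*36)*(-6*3) = ((15 + 43)*36)*(-18) = (58*36)*(-18) = 2088*(-18) = -37584)
w/o(373, -140) = -37584/((-4*(-140))) = -37584/560 = -37584*1/560 = -2349/35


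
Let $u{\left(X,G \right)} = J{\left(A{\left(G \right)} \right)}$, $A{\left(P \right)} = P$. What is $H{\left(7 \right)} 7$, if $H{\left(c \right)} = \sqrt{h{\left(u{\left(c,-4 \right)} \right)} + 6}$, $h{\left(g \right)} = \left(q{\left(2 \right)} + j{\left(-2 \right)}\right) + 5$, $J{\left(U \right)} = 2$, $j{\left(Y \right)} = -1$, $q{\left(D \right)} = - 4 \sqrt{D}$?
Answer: $7 \sqrt{10 - 4 \sqrt{2}} \approx 14.588$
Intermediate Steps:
$u{\left(X,G \right)} = 2$
$h{\left(g \right)} = 4 - 4 \sqrt{2}$ ($h{\left(g \right)} = \left(- 4 \sqrt{2} - 1\right) + 5 = \left(-1 - 4 \sqrt{2}\right) + 5 = 4 - 4 \sqrt{2}$)
$H{\left(c \right)} = \sqrt{10 - 4 \sqrt{2}}$ ($H{\left(c \right)} = \sqrt{\left(4 - 4 \sqrt{2}\right) + 6} = \sqrt{10 - 4 \sqrt{2}}$)
$H{\left(7 \right)} 7 = \sqrt{10 - 4 \sqrt{2}} \cdot 7 = 7 \sqrt{10 - 4 \sqrt{2}}$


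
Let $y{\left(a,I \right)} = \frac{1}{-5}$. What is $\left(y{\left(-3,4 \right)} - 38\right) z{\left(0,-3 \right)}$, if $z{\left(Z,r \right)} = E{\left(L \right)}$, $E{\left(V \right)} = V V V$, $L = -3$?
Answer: $\frac{5157}{5} \approx 1031.4$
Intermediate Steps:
$y{\left(a,I \right)} = - \frac{1}{5}$
$E{\left(V \right)} = V^{3}$ ($E{\left(V \right)} = V^{2} V = V^{3}$)
$z{\left(Z,r \right)} = -27$ ($z{\left(Z,r \right)} = \left(-3\right)^{3} = -27$)
$\left(y{\left(-3,4 \right)} - 38\right) z{\left(0,-3 \right)} = \left(- \frac{1}{5} - 38\right) \left(-27\right) = \left(- \frac{191}{5}\right) \left(-27\right) = \frac{5157}{5}$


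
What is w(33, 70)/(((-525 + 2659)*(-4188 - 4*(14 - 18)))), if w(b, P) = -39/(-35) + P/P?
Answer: -37/155803340 ≈ -2.3748e-7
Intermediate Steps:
w(b, P) = 74/35 (w(b, P) = -39*(-1/35) + 1 = 39/35 + 1 = 74/35)
w(33, 70)/(((-525 + 2659)*(-4188 - 4*(14 - 18)))) = 74/(35*(((-525 + 2659)*(-4188 - 4*(14 - 18))))) = 74/(35*((2134*(-4188 - 4*(-4))))) = 74/(35*((2134*(-4188 + 16)))) = 74/(35*((2134*(-4172)))) = (74/35)/(-8903048) = (74/35)*(-1/8903048) = -37/155803340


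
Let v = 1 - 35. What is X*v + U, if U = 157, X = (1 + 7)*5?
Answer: -1203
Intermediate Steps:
v = -34
X = 40 (X = 8*5 = 40)
X*v + U = 40*(-34) + 157 = -1360 + 157 = -1203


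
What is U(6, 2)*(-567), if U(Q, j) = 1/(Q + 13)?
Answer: -567/19 ≈ -29.842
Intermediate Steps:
U(Q, j) = 1/(13 + Q)
U(6, 2)*(-567) = -567/(13 + 6) = -567/19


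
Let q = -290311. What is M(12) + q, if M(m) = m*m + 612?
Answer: -289555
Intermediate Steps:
M(m) = 612 + m**2 (M(m) = m**2 + 612 = 612 + m**2)
M(12) + q = (612 + 12**2) - 290311 = (612 + 144) - 290311 = 756 - 290311 = -289555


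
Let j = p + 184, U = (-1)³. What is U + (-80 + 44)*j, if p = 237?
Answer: -15157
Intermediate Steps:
U = -1
j = 421 (j = 237 + 184 = 421)
U + (-80 + 44)*j = -1 + (-80 + 44)*421 = -1 - 36*421 = -1 - 15156 = -15157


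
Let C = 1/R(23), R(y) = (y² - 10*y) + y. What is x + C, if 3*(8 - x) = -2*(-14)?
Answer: -1285/966 ≈ -1.3302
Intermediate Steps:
x = -4/3 (x = 8 - (-2)*(-14)/3 = 8 - ⅓*28 = 8 - 28/3 = -4/3 ≈ -1.3333)
R(y) = y² - 9*y
C = 1/322 (C = 1/(23*(-9 + 23)) = 1/(23*14) = 1/322 ≈ 0.0031056)
x + C = -4/3 + 1/322 = -1285/966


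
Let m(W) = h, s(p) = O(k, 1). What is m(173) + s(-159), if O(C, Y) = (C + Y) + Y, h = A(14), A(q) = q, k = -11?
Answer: 5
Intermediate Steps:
h = 14
O(C, Y) = C + 2*Y
s(p) = -9 (s(p) = -11 + 2*1 = -11 + 2 = -9)
m(W) = 14
m(173) + s(-159) = 14 - 9 = 5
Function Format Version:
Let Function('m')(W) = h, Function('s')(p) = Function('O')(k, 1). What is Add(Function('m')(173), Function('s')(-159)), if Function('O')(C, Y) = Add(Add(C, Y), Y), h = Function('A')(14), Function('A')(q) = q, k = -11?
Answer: 5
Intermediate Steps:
h = 14
Function('O')(C, Y) = Add(C, Mul(2, Y))
Function('s')(p) = -9 (Function('s')(p) = Add(-11, Mul(2, 1)) = Add(-11, 2) = -9)
Function('m')(W) = 14
Add(Function('m')(173), Function('s')(-159)) = Add(14, -9) = 5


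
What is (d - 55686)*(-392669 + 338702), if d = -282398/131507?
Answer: 395220913220400/131507 ≈ 3.0053e+9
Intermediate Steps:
d = -282398/131507 (d = -282398*1/131507 = -282398/131507 ≈ -2.1474)
(d - 55686)*(-392669 + 338702) = (-282398/131507 - 55686)*(-392669 + 338702) = -7323381200/131507*(-53967) = 395220913220400/131507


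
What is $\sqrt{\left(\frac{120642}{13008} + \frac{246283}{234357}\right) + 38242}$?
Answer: $\frac{\sqrt{2468722442589041290890}}{254042988} \approx 195.58$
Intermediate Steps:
$\sqrt{\left(\frac{120642}{13008} + \frac{246283}{234357}\right) + 38242} = \sqrt{\left(120642 \cdot \frac{1}{13008} + 246283 \cdot \frac{1}{234357}\right) + 38242} = \sqrt{\left(\frac{20107}{2168} + \frac{246283}{234357}\right) + 38242} = \sqrt{\frac{5246157743}{508085976} + 38242} = \sqrt{\frac{19435470051935}{508085976}} = \frac{\sqrt{2468722442589041290890}}{254042988}$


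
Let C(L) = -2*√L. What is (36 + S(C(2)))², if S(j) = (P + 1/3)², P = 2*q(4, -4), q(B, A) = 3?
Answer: 469225/81 ≈ 5792.9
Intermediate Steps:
P = 6 (P = 2*3 = 6)
S(j) = 361/9 (S(j) = (6 + 1/3)² = (6 + ⅓)² = (19/3)² = 361/9)
(36 + S(C(2)))² = (36 + 361/9)² = (685/9)² = 469225/81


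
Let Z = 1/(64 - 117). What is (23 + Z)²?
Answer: 1483524/2809 ≈ 528.13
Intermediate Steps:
Z = -1/53 (Z = 1/(-53) = -1/53 ≈ -0.018868)
(23 + Z)² = (23 - 1/53)² = (1218/53)² = 1483524/2809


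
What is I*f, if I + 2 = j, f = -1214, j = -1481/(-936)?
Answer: 237337/468 ≈ 507.13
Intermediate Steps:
j = 1481/936 (j = -1481*(-1/936) = 1481/936 ≈ 1.5823)
I = -391/936 (I = -2 + 1481/936 = -391/936 ≈ -0.41774)
I*f = -391/936*(-1214) = 237337/468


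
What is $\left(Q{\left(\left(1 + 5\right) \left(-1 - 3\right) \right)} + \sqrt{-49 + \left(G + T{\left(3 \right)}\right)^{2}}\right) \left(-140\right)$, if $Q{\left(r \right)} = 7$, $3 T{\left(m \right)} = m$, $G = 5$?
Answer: $-980 - 140 i \sqrt{13} \approx -980.0 - 504.78 i$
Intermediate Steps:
$T{\left(m \right)} = \frac{m}{3}$
$\left(Q{\left(\left(1 + 5\right) \left(-1 - 3\right) \right)} + \sqrt{-49 + \left(G + T{\left(3 \right)}\right)^{2}}\right) \left(-140\right) = \left(7 + \sqrt{-49 + \left(5 + \frac{1}{3} \cdot 3\right)^{2}}\right) \left(-140\right) = \left(7 + \sqrt{-49 + \left(5 + 1\right)^{2}}\right) \left(-140\right) = \left(7 + \sqrt{-49 + 6^{2}}\right) \left(-140\right) = \left(7 + \sqrt{-49 + 36}\right) \left(-140\right) = \left(7 + \sqrt{-13}\right) \left(-140\right) = \left(7 + i \sqrt{13}\right) \left(-140\right) = -980 - 140 i \sqrt{13}$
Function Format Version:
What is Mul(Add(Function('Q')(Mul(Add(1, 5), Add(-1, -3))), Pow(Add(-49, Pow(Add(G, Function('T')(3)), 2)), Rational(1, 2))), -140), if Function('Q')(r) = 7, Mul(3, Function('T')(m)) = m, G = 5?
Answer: Add(-980, Mul(-140, I, Pow(13, Rational(1, 2)))) ≈ Add(-980.00, Mul(-504.78, I))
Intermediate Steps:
Function('T')(m) = Mul(Rational(1, 3), m)
Mul(Add(Function('Q')(Mul(Add(1, 5), Add(-1, -3))), Pow(Add(-49, Pow(Add(G, Function('T')(3)), 2)), Rational(1, 2))), -140) = Mul(Add(7, Pow(Add(-49, Pow(Add(5, Mul(Rational(1, 3), 3)), 2)), Rational(1, 2))), -140) = Mul(Add(7, Pow(Add(-49, Pow(Add(5, 1), 2)), Rational(1, 2))), -140) = Mul(Add(7, Pow(Add(-49, Pow(6, 2)), Rational(1, 2))), -140) = Mul(Add(7, Pow(Add(-49, 36), Rational(1, 2))), -140) = Mul(Add(7, Pow(-13, Rational(1, 2))), -140) = Mul(Add(7, Mul(I, Pow(13, Rational(1, 2)))), -140) = Add(-980, Mul(-140, I, Pow(13, Rational(1, 2))))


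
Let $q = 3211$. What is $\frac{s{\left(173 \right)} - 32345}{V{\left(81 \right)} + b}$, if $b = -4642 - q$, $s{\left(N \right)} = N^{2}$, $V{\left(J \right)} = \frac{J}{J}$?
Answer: $\frac{4}{13} \approx 0.30769$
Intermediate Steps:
$V{\left(J \right)} = 1$
$b = -7853$ ($b = -4642 - 3211 = -7853$)
$\frac{s{\left(173 \right)} - 32345}{V{\left(81 \right)} + b} = \frac{173^{2} - 32345}{1 - 7853} = \frac{29929 - 32345}{-7852} = \left(-2416\right) \left(- \frac{1}{7852}\right) = \frac{4}{13}$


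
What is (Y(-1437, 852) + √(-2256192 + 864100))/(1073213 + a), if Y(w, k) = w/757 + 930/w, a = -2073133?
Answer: 922993/362573991760 - I*√348023/499960 ≈ 2.5457e-6 - 0.00118*I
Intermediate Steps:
Y(w, k) = 930/w + w/757 (Y(w, k) = w*(1/757) + 930/w = w/757 + 930/w = 930/w + w/757)
(Y(-1437, 852) + √(-2256192 + 864100))/(1073213 + a) = ((930/(-1437) + (1/757)*(-1437)) + √(-2256192 + 864100))/(1073213 - 2073133) = ((930*(-1/1437) - 1437/757) + √(-1392092))/(-999920) = ((-310/479 - 1437/757) + 2*I*√348023)*(-1/999920) = (-922993/362603 + 2*I*√348023)*(-1/999920) = 922993/362573991760 - I*√348023/499960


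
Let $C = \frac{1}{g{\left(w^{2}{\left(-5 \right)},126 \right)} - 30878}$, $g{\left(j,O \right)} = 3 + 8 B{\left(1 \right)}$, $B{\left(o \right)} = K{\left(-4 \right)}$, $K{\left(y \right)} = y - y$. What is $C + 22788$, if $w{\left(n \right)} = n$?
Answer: $\frac{703579499}{30875} \approx 22788.0$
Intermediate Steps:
$K{\left(y \right)} = 0$
$B{\left(o \right)} = 0$
$g{\left(j,O \right)} = 3$ ($g{\left(j,O \right)} = 3 + 8 \cdot 0 = 3 + 0 = 3$)
$C = - \frac{1}{30875}$ ($C = \frac{1}{3 - 30878} = \frac{1}{-30875} = - \frac{1}{30875} \approx -3.2389 \cdot 10^{-5}$)
$C + 22788 = - \frac{1}{30875} + 22788 = \frac{703579499}{30875}$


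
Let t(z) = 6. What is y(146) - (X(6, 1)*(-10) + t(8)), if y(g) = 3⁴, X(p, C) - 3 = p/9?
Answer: 335/3 ≈ 111.67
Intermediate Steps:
X(p, C) = 3 + p/9
y(g) = 81
y(146) - (X(6, 1)*(-10) + t(8)) = 81 - ((3 + (⅑)*6)*(-10) + 6) = 81 - ((3 + ⅔)*(-10) + 6) = 81 - ((11/3)*(-10) + 6) = 81 - (-110/3 + 6) = 81 - 1*(-92/3) = 81 + 92/3 = 335/3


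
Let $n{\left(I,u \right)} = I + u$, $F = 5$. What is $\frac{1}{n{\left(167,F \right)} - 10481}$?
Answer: $- \frac{1}{10309} \approx -9.7003 \cdot 10^{-5}$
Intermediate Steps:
$\frac{1}{n{\left(167,F \right)} - 10481} = \frac{1}{\left(167 + 5\right) - 10481} = \frac{1}{172 - 10481} = \frac{1}{-10309} = - \frac{1}{10309}$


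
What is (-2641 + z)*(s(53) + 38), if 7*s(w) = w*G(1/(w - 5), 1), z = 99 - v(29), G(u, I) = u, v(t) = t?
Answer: -10987597/112 ≈ -98104.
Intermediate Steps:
z = 70 (z = 99 - 1*29 = 99 - 29 = 70)
s(w) = w/(7*(-5 + w)) (s(w) = (w/(w - 5))/7 = (w/(-5 + w))/7 = w/(7*(-5 + w)))
(-2641 + z)*(s(53) + 38) = (-2641 + 70)*((1/7)*53/(-5 + 53) + 38) = -2571*((1/7)*53/48 + 38) = -2571*((1/7)*53*(1/48) + 38) = -2571*(53/336 + 38) = -2571*12821/336 = -10987597/112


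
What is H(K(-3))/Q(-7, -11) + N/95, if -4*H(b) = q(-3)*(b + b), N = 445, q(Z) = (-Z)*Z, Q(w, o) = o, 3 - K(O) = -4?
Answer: 761/418 ≈ 1.8206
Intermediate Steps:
K(O) = 7 (K(O) = 3 - 1*(-4) = 3 + 4 = 7)
q(Z) = -Z²
H(b) = 9*b/2 (H(b) = -(-1*(-3)²)*(b + b)/4 = -(-1*9)*2*b/4 = -(-9)*2*b/4 = -(-9)*b/2 = 9*b/2)
H(K(-3))/Q(-7, -11) + N/95 = ((9/2)*7)/(-11) + 445/95 = (63/2)*(-1/11) + 445*(1/95) = -63/22 + 89/19 = 761/418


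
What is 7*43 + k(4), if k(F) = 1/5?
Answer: 1506/5 ≈ 301.20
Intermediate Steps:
k(F) = ⅕
7*43 + k(4) = 7*43 + ⅕ = 301 + ⅕ = 1506/5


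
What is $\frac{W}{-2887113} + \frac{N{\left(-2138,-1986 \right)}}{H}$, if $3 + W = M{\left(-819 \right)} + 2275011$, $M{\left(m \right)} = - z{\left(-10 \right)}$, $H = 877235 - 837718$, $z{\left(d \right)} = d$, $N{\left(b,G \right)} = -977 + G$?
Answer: $- \frac{98456402125}{114090044421} \approx -0.86297$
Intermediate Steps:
$H = 39517$
$M{\left(m \right)} = 10$ ($M{\left(m \right)} = \left(-1\right) \left(-10\right) = 10$)
$W = 2275018$ ($W = -3 + \left(10 + 2275011\right) = -3 + 2275021 = 2275018$)
$\frac{W}{-2887113} + \frac{N{\left(-2138,-1986 \right)}}{H} = \frac{2275018}{-2887113} + \frac{-977 - 1986}{39517} = 2275018 \left(- \frac{1}{2887113}\right) - \frac{2963}{39517} = - \frac{2275018}{2887113} - \frac{2963}{39517} = - \frac{98456402125}{114090044421}$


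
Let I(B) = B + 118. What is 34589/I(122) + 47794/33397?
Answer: 1166639393/8015280 ≈ 145.55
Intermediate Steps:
I(B) = 118 + B
34589/I(122) + 47794/33397 = 34589/(118 + 122) + 47794/33397 = 34589/240 + 47794*(1/33397) = 34589*(1/240) + 47794/33397 = 34589/240 + 47794/33397 = 1166639393/8015280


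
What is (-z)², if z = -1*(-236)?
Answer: 55696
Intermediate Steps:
z = 236
(-z)² = (-1*236)² = (-236)² = 55696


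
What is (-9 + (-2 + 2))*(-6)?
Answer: 54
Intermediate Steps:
(-9 + (-2 + 2))*(-6) = (-9 + 0)*(-6) = -9*(-6) = 54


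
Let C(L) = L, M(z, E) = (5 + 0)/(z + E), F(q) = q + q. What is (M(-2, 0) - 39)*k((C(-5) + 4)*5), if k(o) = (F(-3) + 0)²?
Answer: -1494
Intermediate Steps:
F(q) = 2*q
M(z, E) = 5/(E + z)
k(o) = 36 (k(o) = (2*(-3) + 0)² = (-6 + 0)² = (-6)² = 36)
(M(-2, 0) - 39)*k((C(-5) + 4)*5) = (5/(0 - 2) - 39)*36 = (5/(-2) - 39)*36 = (5*(-½) - 39)*36 = (-5/2 - 39)*36 = -83/2*36 = -1494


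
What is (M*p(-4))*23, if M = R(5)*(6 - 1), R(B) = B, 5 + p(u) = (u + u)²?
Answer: 33925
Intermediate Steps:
p(u) = -5 + 4*u² (p(u) = -5 + (u + u)² = -5 + (2*u)² = -5 + 4*u²)
M = 25 (M = 5*(6 - 1) = 5*5 = 25)
(M*p(-4))*23 = (25*(-5 + 4*(-4)²))*23 = (25*(-5 + 4*16))*23 = (25*(-5 + 64))*23 = (25*59)*23 = 1475*23 = 33925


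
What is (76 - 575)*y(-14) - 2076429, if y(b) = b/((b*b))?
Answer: -29069507/14 ≈ -2.0764e+6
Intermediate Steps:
y(b) = 1/b (y(b) = b/(b²) = b/b² = 1/b)
(76 - 575)*y(-14) - 2076429 = (76 - 575)/(-14) - 2076429 = -499*(-1/14) - 2076429 = 499/14 - 2076429 = -29069507/14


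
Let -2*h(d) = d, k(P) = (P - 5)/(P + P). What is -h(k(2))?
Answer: -3/8 ≈ -0.37500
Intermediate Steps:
k(P) = (-5 + P)/(2*P) (k(P) = (-5 + P)/((2*P)) = (-5 + P)*(1/(2*P)) = (-5 + P)/(2*P))
h(d) = -d/2
-h(k(2)) = -(-1)*(½)*(-5 + 2)/2/2 = -(-1)*(½)*(½)*(-3)/2 = -(-1)*(-3)/(2*4) = -1*3/8 = -3/8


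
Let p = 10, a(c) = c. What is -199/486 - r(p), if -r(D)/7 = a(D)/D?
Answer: 3203/486 ≈ 6.5905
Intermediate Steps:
r(D) = -7 (r(D) = -7*D/D = -7*1 = -7)
-199/486 - r(p) = -199/486 - 1*(-7) = -199*1/486 + 7 = -199/486 + 7 = 3203/486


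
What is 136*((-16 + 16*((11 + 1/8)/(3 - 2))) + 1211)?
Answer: 186728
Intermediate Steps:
136*((-16 + 16*((11 + 1/8)/(3 - 2))) + 1211) = 136*((-16 + 16*((11 + ⅛)/1)) + 1211) = 136*((-16 + 16*((89/8)*1)) + 1211) = 136*((-16 + 16*(89/8)) + 1211) = 136*((-16 + 178) + 1211) = 136*(162 + 1211) = 136*1373 = 186728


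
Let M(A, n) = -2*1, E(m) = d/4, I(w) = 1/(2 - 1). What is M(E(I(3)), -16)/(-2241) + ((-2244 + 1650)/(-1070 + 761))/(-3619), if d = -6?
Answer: 27436/75940767 ≈ 0.00036128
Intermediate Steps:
I(w) = 1 (I(w) = 1/1 = 1)
E(m) = -3/2 (E(m) = -6/4 = -6*¼ = -3/2)
M(A, n) = -2
M(E(I(3)), -16)/(-2241) + ((-2244 + 1650)/(-1070 + 761))/(-3619) = -2/(-2241) + ((-2244 + 1650)/(-1070 + 761))/(-3619) = -2*(-1/2241) - 594/(-309)*(-1/3619) = 2/2241 - 594*(-1/309)*(-1/3619) = 2/2241 + (198/103)*(-1/3619) = 2/2241 - 18/33887 = 27436/75940767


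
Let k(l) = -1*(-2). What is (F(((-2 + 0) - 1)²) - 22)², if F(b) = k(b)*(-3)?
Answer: 784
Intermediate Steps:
k(l) = 2
F(b) = -6 (F(b) = 2*(-3) = -6)
(F(((-2 + 0) - 1)²) - 22)² = (-6 - 22)² = (-28)² = 784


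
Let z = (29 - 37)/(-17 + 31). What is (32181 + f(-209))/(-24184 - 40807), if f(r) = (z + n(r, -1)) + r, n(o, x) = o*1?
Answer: -222337/454937 ≈ -0.48872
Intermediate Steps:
n(o, x) = o
z = -4/7 (z = -8/14 = -8*1/14 = -4/7 ≈ -0.57143)
f(r) = -4/7 + 2*r (f(r) = (-4/7 + r) + r = -4/7 + 2*r)
(32181 + f(-209))/(-24184 - 40807) = (32181 + (-4/7 + 2*(-209)))/(-24184 - 40807) = (32181 + (-4/7 - 418))/(-64991) = (32181 - 2930/7)*(-1/64991) = (222337/7)*(-1/64991) = -222337/454937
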